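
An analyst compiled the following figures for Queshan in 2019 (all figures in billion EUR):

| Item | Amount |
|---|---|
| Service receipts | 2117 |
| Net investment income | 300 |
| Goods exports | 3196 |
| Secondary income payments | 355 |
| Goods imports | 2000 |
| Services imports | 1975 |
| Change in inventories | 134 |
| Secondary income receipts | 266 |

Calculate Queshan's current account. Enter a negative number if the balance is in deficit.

Goods balance = 3196 - 2000 = 1196
Services balance = 2117 - 1975 = 142
Trade balance (goods + services) = 1196 + 142 = 1338
Net primary income = 300
Net secondary income = 266 - 355 = -89
Current account = 1338 + 300 + (-89) = 1549

1549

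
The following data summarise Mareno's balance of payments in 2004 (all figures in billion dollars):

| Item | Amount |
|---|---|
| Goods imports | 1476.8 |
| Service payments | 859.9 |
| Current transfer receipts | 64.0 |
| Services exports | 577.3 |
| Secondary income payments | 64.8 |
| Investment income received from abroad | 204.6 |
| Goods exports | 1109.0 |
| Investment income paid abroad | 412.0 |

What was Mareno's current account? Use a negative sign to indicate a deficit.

-858.6

Goods balance = 1109.0 - 1476.8 = -367.8
Services balance = 577.3 - 859.9 = -282.6
Trade balance (goods + services) = -367.8 + (-282.6) = -650.4
Net primary income = 204.6 - 412.0 = -207.4
Net secondary income = 64.0 - 64.8 = -0.8
Current account = -650.4 + (-207.4) + (-0.8) = -858.6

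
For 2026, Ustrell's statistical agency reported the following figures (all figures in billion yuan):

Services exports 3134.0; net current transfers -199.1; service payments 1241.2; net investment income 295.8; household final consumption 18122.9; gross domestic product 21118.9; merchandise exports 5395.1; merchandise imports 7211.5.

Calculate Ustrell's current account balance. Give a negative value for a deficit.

Goods balance = 5395.1 - 7211.5 = -1816.4
Services balance = 3134.0 - 1241.2 = 1892.8
Trade balance (goods + services) = -1816.4 + 1892.8 = 76.4
Net primary income = 295.8
Net secondary income = -199.1
Current account = 76.4 + 295.8 + (-199.1) = 173.1

173.1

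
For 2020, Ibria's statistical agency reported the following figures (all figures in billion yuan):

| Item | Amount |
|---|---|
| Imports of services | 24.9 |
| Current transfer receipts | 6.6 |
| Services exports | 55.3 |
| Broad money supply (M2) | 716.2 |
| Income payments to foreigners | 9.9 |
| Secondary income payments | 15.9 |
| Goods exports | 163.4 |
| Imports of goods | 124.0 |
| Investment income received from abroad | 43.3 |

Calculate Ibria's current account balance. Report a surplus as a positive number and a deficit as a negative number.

Goods balance = 163.4 - 124.0 = 39.4
Services balance = 55.3 - 24.9 = 30.4
Trade balance (goods + services) = 39.4 + 30.4 = 69.8
Net primary income = 43.3 - 9.9 = 33.4
Net secondary income = 6.6 - 15.9 = -9.3
Current account = 69.8 + 33.4 + (-9.3) = 93.9

93.9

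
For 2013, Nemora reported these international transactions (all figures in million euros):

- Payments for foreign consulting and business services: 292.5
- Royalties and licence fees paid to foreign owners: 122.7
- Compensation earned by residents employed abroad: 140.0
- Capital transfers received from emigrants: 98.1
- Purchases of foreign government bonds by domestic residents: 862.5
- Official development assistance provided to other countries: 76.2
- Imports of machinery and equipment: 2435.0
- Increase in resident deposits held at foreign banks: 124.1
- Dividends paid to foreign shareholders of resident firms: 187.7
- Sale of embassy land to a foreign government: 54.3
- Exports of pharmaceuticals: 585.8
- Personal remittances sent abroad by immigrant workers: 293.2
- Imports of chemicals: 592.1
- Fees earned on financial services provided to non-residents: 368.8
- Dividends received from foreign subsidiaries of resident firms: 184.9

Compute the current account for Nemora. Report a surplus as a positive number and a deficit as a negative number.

-2719.9

Goods: -592.1 + 585.8 - 2435.0 = -2441.3
Services: -292.5 + 368.8 - 122.7 = -46.4
Primary income: -187.7 + 140.0 + 184.9 = 137.2
Secondary income: -76.2 - 293.2 = -369.4
Current account = (-2441.3) + (-46.4) + 137.2 + (-369.4) = -2719.9
(Excluded from the current account — capital account: capital transfers received from emigrants 98.1, sale of embassy land to a foreign government 54.3; financial account: purchases of foreign government bonds by domestic residents 862.5, increase in resident deposits held at foreign banks 124.1.)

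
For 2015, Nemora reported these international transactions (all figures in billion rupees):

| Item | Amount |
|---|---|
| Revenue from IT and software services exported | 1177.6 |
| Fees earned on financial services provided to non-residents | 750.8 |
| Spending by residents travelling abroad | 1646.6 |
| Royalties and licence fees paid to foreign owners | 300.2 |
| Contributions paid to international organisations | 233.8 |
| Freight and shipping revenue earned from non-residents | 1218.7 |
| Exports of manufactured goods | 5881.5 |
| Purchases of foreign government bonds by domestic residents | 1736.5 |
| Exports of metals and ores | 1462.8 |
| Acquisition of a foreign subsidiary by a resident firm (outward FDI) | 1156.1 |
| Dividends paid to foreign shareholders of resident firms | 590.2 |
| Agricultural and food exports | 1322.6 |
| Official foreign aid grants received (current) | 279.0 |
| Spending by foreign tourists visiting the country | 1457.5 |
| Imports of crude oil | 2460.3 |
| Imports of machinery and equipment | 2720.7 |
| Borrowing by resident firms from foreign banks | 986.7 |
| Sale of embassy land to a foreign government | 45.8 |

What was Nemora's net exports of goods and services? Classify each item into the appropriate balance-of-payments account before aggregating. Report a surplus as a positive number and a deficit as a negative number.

Goods: 5881.5 + 1462.8 - 2720.7 + 1322.6 - 2460.3 = 3485.9
Services: 1457.5 + 750.8 - 1646.6 + 1177.6 + 1218.7 - 300.2 = 2657.8
Trade balance = 3485.9 + 2657.8 = 6143.7
(Excluded from the trade balance — secondary income: contributions paid to international organisations 233.8, official foreign aid grants received (current) 279.0; financial account: purchases of foreign government bonds by domestic residents 1736.5, acquisition of a foreign subsidiary by a resident firm (outward FDI) 1156.1, borrowing by resident firms from foreign banks 986.7; primary income: dividends paid to foreign shareholders of resident firms 590.2; capital account: sale of embassy land to a foreign government 45.8.)

6143.7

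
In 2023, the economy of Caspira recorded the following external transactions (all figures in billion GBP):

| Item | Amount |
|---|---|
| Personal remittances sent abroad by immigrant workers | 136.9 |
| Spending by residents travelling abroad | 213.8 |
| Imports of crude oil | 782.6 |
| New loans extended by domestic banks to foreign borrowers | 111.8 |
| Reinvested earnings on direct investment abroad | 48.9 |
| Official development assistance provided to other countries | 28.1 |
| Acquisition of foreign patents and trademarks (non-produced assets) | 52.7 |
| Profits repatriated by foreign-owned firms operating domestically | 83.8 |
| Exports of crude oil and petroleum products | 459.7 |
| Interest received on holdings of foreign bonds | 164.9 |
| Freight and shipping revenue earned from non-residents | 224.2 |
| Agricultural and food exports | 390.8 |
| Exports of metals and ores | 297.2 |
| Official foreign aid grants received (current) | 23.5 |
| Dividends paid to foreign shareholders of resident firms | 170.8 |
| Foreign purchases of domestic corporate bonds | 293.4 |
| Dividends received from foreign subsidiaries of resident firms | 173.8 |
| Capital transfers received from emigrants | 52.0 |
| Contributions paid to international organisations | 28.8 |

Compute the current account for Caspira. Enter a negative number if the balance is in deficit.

338.2

Goods: 390.8 + 297.2 + 459.7 - 782.6 = 365.1
Services: -213.8 + 224.2 = 10.4
Primary income: -83.8 + 173.8 + 48.9 - 170.8 + 164.9 = 133.0
Secondary income: -136.9 - 28.1 - 28.8 + 23.5 = -170.3
Current account = 365.1 + 10.4 + 133.0 + (-170.3) = 338.2
(Excluded from the current account — financial account: new loans extended by domestic banks to foreign borrowers 111.8, foreign purchases of domestic corporate bonds 293.4; capital account: acquisition of foreign patents and trademarks (non-produced assets) 52.7, capital transfers received from emigrants 52.0.)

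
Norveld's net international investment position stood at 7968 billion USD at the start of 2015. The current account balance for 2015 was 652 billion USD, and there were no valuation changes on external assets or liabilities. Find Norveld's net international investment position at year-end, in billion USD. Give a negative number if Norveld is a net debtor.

With no valuation effects, change in NIIP = current account = 652
End-of-year NIIP = 7968 + 652 = 8620

8620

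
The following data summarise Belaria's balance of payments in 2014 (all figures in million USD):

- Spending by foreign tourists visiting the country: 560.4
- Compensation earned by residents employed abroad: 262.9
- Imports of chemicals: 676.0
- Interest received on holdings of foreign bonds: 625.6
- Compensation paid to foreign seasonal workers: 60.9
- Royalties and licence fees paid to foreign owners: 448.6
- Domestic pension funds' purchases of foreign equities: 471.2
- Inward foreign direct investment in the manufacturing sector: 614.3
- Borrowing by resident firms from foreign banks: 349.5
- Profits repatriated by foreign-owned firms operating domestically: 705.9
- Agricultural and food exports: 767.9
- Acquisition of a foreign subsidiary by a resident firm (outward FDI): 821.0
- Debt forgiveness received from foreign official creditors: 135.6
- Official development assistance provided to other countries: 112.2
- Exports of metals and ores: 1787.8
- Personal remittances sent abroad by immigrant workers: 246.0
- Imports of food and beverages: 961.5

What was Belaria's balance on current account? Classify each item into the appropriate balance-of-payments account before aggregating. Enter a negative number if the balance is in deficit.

Goods: -676.0 + 767.9 + 1787.8 - 961.5 = 918.2
Services: -448.6 + 560.4 = 111.8
Primary income: 625.6 - 60.9 + 262.9 - 705.9 = 121.7
Secondary income: -246.0 - 112.2 = -358.2
Current account = 918.2 + 111.8 + 121.7 + (-358.2) = 793.5
(Excluded from the current account — financial account: domestic pension funds' purchases of foreign equities 471.2, inward foreign direct investment in the manufacturing sector 614.3, borrowing by resident firms from foreign banks 349.5, acquisition of a foreign subsidiary by a resident firm (outward FDI) 821.0; capital account: debt forgiveness received from foreign official creditors 135.6.)

793.5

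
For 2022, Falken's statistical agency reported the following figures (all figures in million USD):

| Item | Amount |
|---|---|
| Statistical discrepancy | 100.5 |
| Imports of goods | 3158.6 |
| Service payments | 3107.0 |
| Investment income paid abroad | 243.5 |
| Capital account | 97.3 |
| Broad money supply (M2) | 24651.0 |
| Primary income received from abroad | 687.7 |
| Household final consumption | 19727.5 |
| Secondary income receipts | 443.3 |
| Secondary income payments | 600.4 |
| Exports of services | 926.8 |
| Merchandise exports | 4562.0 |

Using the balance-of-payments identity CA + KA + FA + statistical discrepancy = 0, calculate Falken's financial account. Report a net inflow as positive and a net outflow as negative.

291.9

Goods balance = 4562.0 - 3158.6 = 1403.4
Services balance = 926.8 - 3107.0 = -2180.2
Trade balance (goods + services) = 1403.4 + (-2180.2) = -776.8
Net primary income = 687.7 - 243.5 = 444.2
Net secondary income = 443.3 - 600.4 = -157.1
Current account = -776.8 + 444.2 + (-157.1) = -489.7
Financial account = -(-489.7 + 97.3 + 100.5) = 291.9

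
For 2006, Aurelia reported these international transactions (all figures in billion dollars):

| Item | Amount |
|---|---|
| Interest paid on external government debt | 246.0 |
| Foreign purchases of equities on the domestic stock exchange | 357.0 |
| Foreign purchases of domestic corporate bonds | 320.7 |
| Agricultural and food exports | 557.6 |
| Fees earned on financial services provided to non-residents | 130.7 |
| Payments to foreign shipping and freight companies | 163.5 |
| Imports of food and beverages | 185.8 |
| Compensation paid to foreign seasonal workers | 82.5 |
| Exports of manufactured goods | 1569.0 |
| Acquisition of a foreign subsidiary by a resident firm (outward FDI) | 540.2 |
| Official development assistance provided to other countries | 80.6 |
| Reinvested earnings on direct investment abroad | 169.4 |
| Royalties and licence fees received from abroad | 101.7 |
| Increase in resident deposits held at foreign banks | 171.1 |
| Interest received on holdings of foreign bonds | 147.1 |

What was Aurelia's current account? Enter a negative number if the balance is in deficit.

Goods: 1569.0 - 185.8 + 557.6 = 1940.8
Services: 101.7 - 163.5 + 130.7 = 68.9
Primary income: 169.4 - 246.0 + 147.1 - 82.5 = -12.0
Secondary income: -80.6
Current account = 1940.8 + 68.9 + (-12.0) + (-80.6) = 1917.1
(Excluded from the current account — financial account: foreign purchases of equities on the domestic stock exchange 357.0, foreign purchases of domestic corporate bonds 320.7, acquisition of a foreign subsidiary by a resident firm (outward FDI) 540.2, increase in resident deposits held at foreign banks 171.1.)

1917.1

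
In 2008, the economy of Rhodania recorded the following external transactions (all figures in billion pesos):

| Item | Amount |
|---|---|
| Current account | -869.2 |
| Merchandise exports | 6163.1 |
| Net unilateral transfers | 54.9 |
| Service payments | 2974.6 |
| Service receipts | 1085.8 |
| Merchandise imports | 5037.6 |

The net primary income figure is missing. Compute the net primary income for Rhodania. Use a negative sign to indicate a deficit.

-160.8

Current account = goods balance + services balance + net primary income + net secondary income
Sum of the known components = -708.4
Net primary income = CA - (known components) = -869.2 - (-708.4) = -160.8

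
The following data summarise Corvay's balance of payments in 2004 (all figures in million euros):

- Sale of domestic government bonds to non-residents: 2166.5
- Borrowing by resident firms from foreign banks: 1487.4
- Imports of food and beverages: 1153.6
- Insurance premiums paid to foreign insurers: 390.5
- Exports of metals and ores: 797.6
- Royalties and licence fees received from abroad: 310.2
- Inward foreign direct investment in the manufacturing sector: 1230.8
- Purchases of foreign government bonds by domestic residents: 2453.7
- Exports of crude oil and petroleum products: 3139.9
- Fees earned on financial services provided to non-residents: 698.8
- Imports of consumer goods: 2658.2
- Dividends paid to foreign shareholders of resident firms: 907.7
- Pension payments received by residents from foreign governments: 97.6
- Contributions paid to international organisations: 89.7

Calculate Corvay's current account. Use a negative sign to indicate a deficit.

Goods: 797.6 + 3139.9 - 1153.6 - 2658.2 = 125.7
Services: 698.8 + 310.2 - 390.5 = 618.5
Primary income: -907.7
Secondary income: -89.7 + 97.6 = 7.9
Current account = 125.7 + 618.5 + (-907.7) + 7.9 = -155.6
(Excluded from the current account — financial account: sale of domestic government bonds to non-residents 2166.5, borrowing by resident firms from foreign banks 1487.4, inward foreign direct investment in the manufacturing sector 1230.8, purchases of foreign government bonds by domestic residents 2453.7.)

-155.6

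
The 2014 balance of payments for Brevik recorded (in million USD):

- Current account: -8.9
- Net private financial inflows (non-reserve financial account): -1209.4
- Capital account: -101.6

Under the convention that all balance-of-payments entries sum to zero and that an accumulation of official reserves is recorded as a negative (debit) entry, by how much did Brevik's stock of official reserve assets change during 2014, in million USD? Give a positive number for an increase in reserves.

-1319.9

Official reserve transactions balance = -((-8.9) + (-101.6) + (-1209.4)) = 1319.9
An accumulation of reserves is recorded as a debit (negative entry), so the change in the stock of reserves is the negative of that balance.
Change in official reserves = -(1319.9) = -1319.9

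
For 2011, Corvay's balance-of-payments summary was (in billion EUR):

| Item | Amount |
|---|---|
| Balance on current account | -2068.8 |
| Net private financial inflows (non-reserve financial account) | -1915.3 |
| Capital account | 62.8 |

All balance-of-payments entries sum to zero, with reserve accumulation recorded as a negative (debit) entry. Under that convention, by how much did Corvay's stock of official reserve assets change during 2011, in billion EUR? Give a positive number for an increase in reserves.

-3921.3

Official reserve transactions balance = -((-2068.8) + 62.8 + (-1915.3)) = 3921.3
An accumulation of reserves is recorded as a debit (negative entry), so the change in the stock of reserves is the negative of that balance.
Change in official reserves = -(3921.3) = -3921.3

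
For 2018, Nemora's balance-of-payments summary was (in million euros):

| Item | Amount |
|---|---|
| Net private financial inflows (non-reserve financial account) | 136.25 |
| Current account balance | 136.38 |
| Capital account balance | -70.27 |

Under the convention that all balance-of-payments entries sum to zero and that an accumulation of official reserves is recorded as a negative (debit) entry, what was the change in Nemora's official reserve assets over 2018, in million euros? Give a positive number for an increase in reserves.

202.36

Official reserve transactions balance = -(136.38 + (-70.27) + 136.25) = -202.36
An accumulation of reserves is recorded as a debit (negative entry), so the change in the stock of reserves is the negative of that balance.
Change in official reserves = -(-202.36) = 202.36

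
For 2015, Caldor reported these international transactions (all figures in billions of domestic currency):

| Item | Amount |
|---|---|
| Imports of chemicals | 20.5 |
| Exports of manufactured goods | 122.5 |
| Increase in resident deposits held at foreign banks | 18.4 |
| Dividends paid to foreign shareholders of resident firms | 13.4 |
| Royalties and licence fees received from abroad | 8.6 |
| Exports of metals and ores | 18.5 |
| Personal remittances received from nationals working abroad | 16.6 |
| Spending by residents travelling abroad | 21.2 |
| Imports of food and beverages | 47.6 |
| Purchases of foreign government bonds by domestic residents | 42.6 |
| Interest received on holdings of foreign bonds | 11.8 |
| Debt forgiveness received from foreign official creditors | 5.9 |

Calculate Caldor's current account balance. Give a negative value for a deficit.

Goods: -47.6 + 18.5 + 122.5 - 20.5 = 72.9
Services: 8.6 - 21.2 = -12.6
Primary income: -13.4 + 11.8 = -1.6
Secondary income: 16.6
Current account = 72.9 + (-12.6) + (-1.6) + 16.6 = 75.3
(Excluded from the current account — financial account: increase in resident deposits held at foreign banks 18.4, purchases of foreign government bonds by domestic residents 42.6; capital account: debt forgiveness received from foreign official creditors 5.9.)

75.3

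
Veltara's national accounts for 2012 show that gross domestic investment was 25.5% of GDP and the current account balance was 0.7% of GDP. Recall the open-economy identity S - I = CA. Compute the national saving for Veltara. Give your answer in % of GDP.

S = I + CA = 25.5 + 0.7 = 26.2

26.2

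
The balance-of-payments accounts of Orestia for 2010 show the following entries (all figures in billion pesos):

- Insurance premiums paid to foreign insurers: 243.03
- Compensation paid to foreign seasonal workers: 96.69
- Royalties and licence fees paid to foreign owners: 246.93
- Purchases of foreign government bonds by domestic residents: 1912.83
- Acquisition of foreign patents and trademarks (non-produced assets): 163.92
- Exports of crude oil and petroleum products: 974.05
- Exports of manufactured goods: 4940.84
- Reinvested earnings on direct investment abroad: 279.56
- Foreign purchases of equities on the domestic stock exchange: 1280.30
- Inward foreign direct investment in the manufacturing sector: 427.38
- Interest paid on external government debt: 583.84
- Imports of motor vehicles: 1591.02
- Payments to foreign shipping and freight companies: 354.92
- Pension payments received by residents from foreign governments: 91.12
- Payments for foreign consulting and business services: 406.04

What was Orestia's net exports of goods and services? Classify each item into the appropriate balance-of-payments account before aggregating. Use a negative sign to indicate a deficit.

Goods: -1591.02 + 974.05 + 4940.84 = 4323.87
Services: -354.92 - 406.04 - 246.93 - 243.03 = -1250.92
Trade balance = 4323.87 + (-1250.92) = 3072.95
(Excluded from the trade balance — primary income: compensation paid to foreign seasonal workers 96.69, reinvested earnings on direct investment abroad 279.56, interest paid on external government debt 583.84; financial account: purchases of foreign government bonds by domestic residents 1912.83, foreign purchases of equities on the domestic stock exchange 1280.30, inward foreign direct investment in the manufacturing sector 427.38; capital account: acquisition of foreign patents and trademarks (non-produced assets) 163.92; secondary income: pension payments received by residents from foreign governments 91.12.)

3072.95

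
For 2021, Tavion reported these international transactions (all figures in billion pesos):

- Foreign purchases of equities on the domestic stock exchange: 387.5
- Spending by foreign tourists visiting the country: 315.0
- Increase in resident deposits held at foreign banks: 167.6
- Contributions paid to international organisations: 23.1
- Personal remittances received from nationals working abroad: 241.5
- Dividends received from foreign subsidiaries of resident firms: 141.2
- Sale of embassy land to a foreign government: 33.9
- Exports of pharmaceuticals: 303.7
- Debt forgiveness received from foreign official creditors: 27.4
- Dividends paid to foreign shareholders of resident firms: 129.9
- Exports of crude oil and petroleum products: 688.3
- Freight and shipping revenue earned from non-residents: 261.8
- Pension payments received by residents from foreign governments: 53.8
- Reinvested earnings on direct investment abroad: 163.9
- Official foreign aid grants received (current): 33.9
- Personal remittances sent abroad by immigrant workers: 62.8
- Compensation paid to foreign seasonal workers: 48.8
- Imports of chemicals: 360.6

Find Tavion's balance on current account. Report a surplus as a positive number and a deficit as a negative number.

Goods: 303.7 + 688.3 - 360.6 = 631.4
Services: 261.8 + 315.0 = 576.8
Primary income: -48.8 - 129.9 + 163.9 + 141.2 = 126.4
Secondary income: -23.1 - 62.8 + 241.5 + 53.8 + 33.9 = 243.3
Current account = 631.4 + 576.8 + 126.4 + 243.3 = 1577.9
(Excluded from the current account — financial account: foreign purchases of equities on the domestic stock exchange 387.5, increase in resident deposits held at foreign banks 167.6; capital account: sale of embassy land to a foreign government 33.9, debt forgiveness received from foreign official creditors 27.4.)

1577.9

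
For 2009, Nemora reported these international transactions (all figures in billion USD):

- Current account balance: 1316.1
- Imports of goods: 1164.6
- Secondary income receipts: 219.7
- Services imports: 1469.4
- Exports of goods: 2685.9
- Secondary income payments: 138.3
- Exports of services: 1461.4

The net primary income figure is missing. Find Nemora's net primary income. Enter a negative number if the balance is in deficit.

Current account = goods balance + services balance + net primary income + net secondary income
Sum of the known components = 1594.7
Net primary income = CA - (known components) = 1316.1 - 1594.7 = -278.6

-278.6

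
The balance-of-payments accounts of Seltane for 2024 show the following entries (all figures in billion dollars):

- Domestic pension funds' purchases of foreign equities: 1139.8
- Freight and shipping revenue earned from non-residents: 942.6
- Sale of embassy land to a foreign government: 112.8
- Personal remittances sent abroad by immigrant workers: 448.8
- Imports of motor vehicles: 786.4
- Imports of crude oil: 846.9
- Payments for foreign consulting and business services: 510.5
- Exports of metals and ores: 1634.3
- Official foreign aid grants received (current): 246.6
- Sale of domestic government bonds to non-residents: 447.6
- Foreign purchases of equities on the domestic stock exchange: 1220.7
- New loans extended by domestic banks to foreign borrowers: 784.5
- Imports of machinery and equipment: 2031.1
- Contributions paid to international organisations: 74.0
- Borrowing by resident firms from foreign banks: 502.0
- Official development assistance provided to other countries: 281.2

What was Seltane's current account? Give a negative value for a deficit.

Goods: -846.9 - 786.4 - 2031.1 + 1634.3 = -2030.1
Services: 942.6 - 510.5 = 432.1
Secondary income: -281.2 + 246.6 - 448.8 - 74.0 = -557.4
Current account = (-2030.1) + 432.1 + (-557.4) = -2155.4
(Excluded from the current account — financial account: domestic pension funds' purchases of foreign equities 1139.8, sale of domestic government bonds to non-residents 447.6, foreign purchases of equities on the domestic stock exchange 1220.7, new loans extended by domestic banks to foreign borrowers 784.5, borrowing by resident firms from foreign banks 502.0; capital account: sale of embassy land to a foreign government 112.8.)

-2155.4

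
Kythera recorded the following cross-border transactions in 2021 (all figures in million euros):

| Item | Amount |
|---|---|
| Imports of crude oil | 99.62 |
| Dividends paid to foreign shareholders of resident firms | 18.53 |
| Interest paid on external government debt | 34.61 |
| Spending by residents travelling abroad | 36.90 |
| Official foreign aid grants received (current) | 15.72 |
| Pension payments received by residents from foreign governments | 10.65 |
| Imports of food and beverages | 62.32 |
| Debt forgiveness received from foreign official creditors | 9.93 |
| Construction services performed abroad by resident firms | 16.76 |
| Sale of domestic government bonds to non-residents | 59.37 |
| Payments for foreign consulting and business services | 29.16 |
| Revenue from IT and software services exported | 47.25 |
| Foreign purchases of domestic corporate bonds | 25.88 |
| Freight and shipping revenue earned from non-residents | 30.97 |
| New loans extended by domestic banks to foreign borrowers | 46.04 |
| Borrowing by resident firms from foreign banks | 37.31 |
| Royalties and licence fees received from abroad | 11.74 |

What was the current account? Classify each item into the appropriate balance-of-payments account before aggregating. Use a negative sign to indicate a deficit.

Goods: -99.62 - 62.32 = -161.94
Services: 30.97 - 36.90 - 29.16 + 16.76 + 47.25 + 11.74 = 40.66
Primary income: -34.61 - 18.53 = -53.14
Secondary income: 10.65 + 15.72 = 26.37
Current account = (-161.94) + 40.66 + (-53.14) + 26.37 = -148.05
(Excluded from the current account — capital account: debt forgiveness received from foreign official creditors 9.93; financial account: sale of domestic government bonds to non-residents 59.37, foreign purchases of domestic corporate bonds 25.88, new loans extended by domestic banks to foreign borrowers 46.04, borrowing by resident firms from foreign banks 37.31.)

-148.05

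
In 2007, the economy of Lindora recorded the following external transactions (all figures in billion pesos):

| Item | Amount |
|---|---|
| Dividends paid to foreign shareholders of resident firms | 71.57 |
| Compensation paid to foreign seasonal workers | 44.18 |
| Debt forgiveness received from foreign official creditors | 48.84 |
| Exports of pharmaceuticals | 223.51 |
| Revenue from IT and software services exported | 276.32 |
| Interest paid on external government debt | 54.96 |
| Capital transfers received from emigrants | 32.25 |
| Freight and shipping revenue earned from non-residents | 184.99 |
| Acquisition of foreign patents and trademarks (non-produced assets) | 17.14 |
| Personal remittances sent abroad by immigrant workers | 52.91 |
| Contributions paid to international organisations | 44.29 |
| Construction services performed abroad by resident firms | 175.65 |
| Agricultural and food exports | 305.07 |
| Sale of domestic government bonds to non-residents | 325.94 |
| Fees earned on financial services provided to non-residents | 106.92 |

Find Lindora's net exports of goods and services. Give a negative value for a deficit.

Goods: 223.51 + 305.07 = 528.58
Services: 175.65 + 106.92 + 276.32 + 184.99 = 743.88
Trade balance = 528.58 + 743.88 = 1272.46
(Excluded from the trade balance — primary income: dividends paid to foreign shareholders of resident firms 71.57, compensation paid to foreign seasonal workers 44.18, interest paid on external government debt 54.96; capital account: debt forgiveness received from foreign official creditors 48.84, capital transfers received from emigrants 32.25, acquisition of foreign patents and trademarks (non-produced assets) 17.14; secondary income: personal remittances sent abroad by immigrant workers 52.91, contributions paid to international organisations 44.29; financial account: sale of domestic government bonds to non-residents 325.94.)

1272.46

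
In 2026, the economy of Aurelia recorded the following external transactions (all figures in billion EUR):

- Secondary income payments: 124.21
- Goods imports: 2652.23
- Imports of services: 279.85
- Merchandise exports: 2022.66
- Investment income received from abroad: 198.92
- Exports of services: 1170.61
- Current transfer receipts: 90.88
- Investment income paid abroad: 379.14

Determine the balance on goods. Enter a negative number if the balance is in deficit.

-629.57

Goods balance = 2022.66 - 2652.23 = -629.57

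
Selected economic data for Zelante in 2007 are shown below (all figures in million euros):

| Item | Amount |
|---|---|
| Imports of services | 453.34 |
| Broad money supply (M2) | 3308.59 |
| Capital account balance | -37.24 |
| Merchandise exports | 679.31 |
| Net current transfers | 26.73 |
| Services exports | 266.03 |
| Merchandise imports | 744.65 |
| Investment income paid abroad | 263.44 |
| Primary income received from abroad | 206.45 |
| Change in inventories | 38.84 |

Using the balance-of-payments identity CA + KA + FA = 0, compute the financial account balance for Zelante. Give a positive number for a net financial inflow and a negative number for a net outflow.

Goods balance = 679.31 - 744.65 = -65.34
Services balance = 266.03 - 453.34 = -187.31
Trade balance (goods + services) = -65.34 + (-187.31) = -252.65
Net primary income = 206.45 - 263.44 = -56.99
Net secondary income = 26.73
Current account = -252.65 + (-56.99) + 26.73 = -282.91
Financial account = -(-282.91 + (-37.24)) = 320.15

320.15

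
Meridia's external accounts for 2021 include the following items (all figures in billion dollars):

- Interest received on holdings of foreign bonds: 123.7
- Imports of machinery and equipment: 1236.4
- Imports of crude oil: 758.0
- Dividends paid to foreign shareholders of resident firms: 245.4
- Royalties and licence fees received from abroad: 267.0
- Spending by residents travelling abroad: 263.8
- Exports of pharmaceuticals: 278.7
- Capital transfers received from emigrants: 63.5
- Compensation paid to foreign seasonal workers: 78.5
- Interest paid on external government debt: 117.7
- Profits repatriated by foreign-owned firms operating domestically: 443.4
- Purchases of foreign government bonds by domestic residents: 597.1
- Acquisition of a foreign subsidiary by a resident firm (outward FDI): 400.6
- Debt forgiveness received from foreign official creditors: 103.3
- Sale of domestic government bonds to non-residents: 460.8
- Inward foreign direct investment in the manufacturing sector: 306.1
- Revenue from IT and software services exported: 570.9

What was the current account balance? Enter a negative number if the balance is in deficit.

-1902.9

Goods: 278.7 - 1236.4 - 758.0 = -1715.7
Services: -263.8 + 570.9 + 267.0 = 574.1
Primary income: -443.4 - 78.5 + 123.7 - 245.4 - 117.7 = -761.3
Current account = (-1715.7) + 574.1 + (-761.3) = -1902.9
(Excluded from the current account — capital account: capital transfers received from emigrants 63.5, debt forgiveness received from foreign official creditors 103.3; financial account: purchases of foreign government bonds by domestic residents 597.1, acquisition of a foreign subsidiary by a resident firm (outward FDI) 400.6, sale of domestic government bonds to non-residents 460.8, inward foreign direct investment in the manufacturing sector 306.1.)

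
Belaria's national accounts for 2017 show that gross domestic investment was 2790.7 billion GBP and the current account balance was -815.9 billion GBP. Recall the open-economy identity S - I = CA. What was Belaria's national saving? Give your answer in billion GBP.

S = I + CA = 2790.7 + (-815.9) = 1974.8

1974.8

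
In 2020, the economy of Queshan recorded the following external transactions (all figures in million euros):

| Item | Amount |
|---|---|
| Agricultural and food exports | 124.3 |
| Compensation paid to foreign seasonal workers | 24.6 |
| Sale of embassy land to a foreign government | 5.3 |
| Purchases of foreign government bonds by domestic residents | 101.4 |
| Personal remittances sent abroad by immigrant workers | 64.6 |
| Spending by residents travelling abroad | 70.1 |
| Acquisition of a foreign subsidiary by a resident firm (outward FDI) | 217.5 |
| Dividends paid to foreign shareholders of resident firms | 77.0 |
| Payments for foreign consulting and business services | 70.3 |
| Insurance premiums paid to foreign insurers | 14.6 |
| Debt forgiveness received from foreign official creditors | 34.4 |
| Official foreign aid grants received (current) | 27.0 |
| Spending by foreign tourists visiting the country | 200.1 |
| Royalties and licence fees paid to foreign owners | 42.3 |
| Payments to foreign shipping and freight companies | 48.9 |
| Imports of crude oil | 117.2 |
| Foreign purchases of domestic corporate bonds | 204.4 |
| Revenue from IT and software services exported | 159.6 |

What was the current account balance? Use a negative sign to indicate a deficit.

-18.6

Goods: 124.3 - 117.2 = 7.1
Services: -48.9 - 14.6 + 200.1 - 42.3 + 159.6 - 70.1 - 70.3 = 113.5
Primary income: -77.0 - 24.6 = -101.6
Secondary income: -64.6 + 27.0 = -37.6
Current account = 7.1 + 113.5 + (-101.6) + (-37.6) = -18.6
(Excluded from the current account — capital account: sale of embassy land to a foreign government 5.3, debt forgiveness received from foreign official creditors 34.4; financial account: purchases of foreign government bonds by domestic residents 101.4, acquisition of a foreign subsidiary by a resident firm (outward FDI) 217.5, foreign purchases of domestic corporate bonds 204.4.)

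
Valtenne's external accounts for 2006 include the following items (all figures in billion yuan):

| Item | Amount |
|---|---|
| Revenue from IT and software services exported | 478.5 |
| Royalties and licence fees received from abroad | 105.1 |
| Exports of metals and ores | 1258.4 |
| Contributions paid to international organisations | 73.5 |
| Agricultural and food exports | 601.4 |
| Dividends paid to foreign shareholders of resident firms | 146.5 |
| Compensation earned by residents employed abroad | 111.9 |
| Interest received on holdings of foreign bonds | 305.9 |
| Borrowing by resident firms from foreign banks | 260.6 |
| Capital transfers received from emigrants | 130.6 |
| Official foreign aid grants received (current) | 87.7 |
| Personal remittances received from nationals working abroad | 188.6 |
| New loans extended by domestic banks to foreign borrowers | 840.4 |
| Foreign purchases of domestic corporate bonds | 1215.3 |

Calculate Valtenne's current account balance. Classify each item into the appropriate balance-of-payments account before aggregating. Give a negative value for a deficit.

Goods: 601.4 + 1258.4 = 1859.8
Services: 478.5 + 105.1 = 583.6
Primary income: 305.9 - 146.5 + 111.9 = 271.3
Secondary income: 87.7 - 73.5 + 188.6 = 202.8
Current account = 1859.8 + 583.6 + 271.3 + 202.8 = 2917.5
(Excluded from the current account — financial account: borrowing by resident firms from foreign banks 260.6, new loans extended by domestic banks to foreign borrowers 840.4, foreign purchases of domestic corporate bonds 1215.3; capital account: capital transfers received from emigrants 130.6.)

2917.5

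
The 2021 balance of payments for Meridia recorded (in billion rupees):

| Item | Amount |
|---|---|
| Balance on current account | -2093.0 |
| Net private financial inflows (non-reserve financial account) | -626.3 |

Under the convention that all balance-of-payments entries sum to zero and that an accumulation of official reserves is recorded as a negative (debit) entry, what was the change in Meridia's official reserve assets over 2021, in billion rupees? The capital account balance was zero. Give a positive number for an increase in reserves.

-2719.3

Official reserve transactions balance = -((-2093.0) + (-626.3)) = 2719.3
An accumulation of reserves is recorded as a debit (negative entry), so the change in the stock of reserves is the negative of that balance.
Change in official reserves = -(2719.3) = -2719.3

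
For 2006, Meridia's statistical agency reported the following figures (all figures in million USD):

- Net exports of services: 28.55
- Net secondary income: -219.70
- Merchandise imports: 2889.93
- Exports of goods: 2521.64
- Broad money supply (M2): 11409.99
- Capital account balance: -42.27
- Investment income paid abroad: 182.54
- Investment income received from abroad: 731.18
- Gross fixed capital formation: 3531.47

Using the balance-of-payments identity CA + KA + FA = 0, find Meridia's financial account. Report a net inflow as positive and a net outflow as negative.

Goods balance = 2521.64 - 2889.93 = -368.29
Services balance = 28.55
Trade balance (goods + services) = -368.29 + 28.55 = -339.74
Net primary income = 731.18 - 182.54 = 548.64
Net secondary income = -219.70
Current account = -339.74 + 548.64 + (-219.70) = -10.80
Financial account = -(-10.80 + (-42.27)) = 53.07

53.07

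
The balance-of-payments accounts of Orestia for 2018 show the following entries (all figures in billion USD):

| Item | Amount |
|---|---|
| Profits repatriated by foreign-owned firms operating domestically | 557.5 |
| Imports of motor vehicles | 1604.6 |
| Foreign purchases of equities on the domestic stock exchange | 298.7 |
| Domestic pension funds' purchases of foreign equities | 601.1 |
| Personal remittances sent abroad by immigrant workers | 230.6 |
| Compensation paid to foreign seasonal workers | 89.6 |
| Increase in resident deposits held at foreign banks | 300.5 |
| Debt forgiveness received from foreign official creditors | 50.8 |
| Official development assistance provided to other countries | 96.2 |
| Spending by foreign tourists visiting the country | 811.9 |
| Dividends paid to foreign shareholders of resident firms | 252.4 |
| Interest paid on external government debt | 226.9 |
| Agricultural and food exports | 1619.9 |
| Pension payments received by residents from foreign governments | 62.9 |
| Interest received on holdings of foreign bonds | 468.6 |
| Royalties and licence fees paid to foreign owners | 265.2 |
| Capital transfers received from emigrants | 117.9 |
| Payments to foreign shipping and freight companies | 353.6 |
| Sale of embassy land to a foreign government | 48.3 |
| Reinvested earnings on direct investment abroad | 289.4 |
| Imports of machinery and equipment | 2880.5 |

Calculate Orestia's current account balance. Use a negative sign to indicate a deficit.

Goods: -1604.6 - 2880.5 + 1619.9 = -2865.2
Services: 811.9 - 353.6 - 265.2 = 193.1
Primary income: -89.6 + 289.4 - 252.4 - 557.5 + 468.6 - 226.9 = -368.4
Secondary income: -230.6 + 62.9 - 96.2 = -263.9
Current account = (-2865.2) + 193.1 + (-368.4) + (-263.9) = -3304.4
(Excluded from the current account — financial account: foreign purchases of equities on the domestic stock exchange 298.7, domestic pension funds' purchases of foreign equities 601.1, increase in resident deposits held at foreign banks 300.5; capital account: debt forgiveness received from foreign official creditors 50.8, capital transfers received from emigrants 117.9, sale of embassy land to a foreign government 48.3.)

-3304.4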